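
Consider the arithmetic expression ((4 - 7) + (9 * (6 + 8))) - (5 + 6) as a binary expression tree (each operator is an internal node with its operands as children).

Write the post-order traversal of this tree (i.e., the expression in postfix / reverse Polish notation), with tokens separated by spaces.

4 7 - 9 6 8 + * + 5 6 + -

Post-order on an expression tree gives postfix notation: for each operator, emit left operand, right operand, then the operator.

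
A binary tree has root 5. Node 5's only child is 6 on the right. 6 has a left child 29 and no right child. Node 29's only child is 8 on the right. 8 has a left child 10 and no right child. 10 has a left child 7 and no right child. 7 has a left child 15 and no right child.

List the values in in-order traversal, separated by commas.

5, 29, 15, 7, 10, 8, 6

In-order visits the left subtree, then the node, then the right subtree.
At 5: no left child.
Visit 5.
At 5: go right to 6.
  At 6: go left to 29.
    At 29: no left child.
    Visit 29.
    At 29: go right to 8.
      At 8: go left to 10.
        At 10: go left to 7.
          At 7: go left to 15.
            15 is a leaf — visit 15.
          Visit 7.
          At 7: no right child.
        Visit 10.
        At 10: no right child.
      Visit 8.
      At 8: no right child.
  Visit 6.
  At 6: no right child.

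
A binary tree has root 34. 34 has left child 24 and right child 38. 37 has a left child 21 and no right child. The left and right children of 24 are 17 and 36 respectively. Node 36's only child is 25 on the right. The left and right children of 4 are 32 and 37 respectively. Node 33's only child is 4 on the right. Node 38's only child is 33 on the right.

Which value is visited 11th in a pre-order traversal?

21

Pre-order visits the node, then its left subtree, then its right subtree.
Visit 34.
At 34: go left to 24.
  Visit 24.
  At 24: go left to 17.
    17 is a leaf — visit 17.
  At 24: go right to 36.
    Visit 36.
    At 36: no left child.
    At 36: go right to 25.
      25 is a leaf — visit 25.
At 34: go right to 38.
  Visit 38.
  At 38: no left child.
  At 38: go right to 33.
    Visit 33.
    At 33: no left child.
    At 33: go right to 4.
      Visit 4.
      At 4: go left to 32.
        32 is a leaf — visit 32.
      At 4: go right to 37.
        Visit 37.
        At 37: go left to 21.
          21 is a leaf — visit 21.
        At 37: no right child.
Full pre-order sequence: 34, 24, 17, 36, 25, 38, 33, 4, 32, 37, 21.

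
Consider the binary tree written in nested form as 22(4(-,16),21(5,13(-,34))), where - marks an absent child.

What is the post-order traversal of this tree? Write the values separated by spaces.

16 4 5 34 13 21 22

Post-order visits the left subtree, then the right subtree, then the node.
At 22: go left to 4.
  At 4: no left child.
  At 4: go right to 16.
    16 is a leaf — visit 16.
  Visit 4.
At 22: go right to 21.
  At 21: go left to 5.
    5 is a leaf — visit 5.
  At 21: go right to 13.
    At 13: no left child.
    At 13: go right to 34.
      34 is a leaf — visit 34.
    Visit 13.
  Visit 21.
Visit 22.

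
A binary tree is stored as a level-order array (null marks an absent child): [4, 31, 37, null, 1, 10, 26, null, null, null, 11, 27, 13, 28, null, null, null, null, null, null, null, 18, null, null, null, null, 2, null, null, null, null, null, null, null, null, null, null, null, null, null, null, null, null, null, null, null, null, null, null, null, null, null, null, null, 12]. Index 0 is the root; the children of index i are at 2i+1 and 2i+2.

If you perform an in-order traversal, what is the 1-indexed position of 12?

In-order visits the left subtree, then the node, then the right subtree.
At 4: go left to 31.
  At 31: no left child.
  Visit 31.
  At 31: go right to 1.
    At 1: no left child.
    Visit 1.
    At 1: go right to 11.
      At 11: go left to 18.
        18 is a leaf — visit 18.
      Visit 11.
      At 11: no right child.
Visit 4.
At 4: go right to 37.
  At 37: go left to 10.
    At 10: go left to 27.
      27 is a leaf — visit 27.
    Visit 10.
    At 10: go right to 13.
      At 13: no left child.
      Visit 13.
      At 13: go right to 2.
        At 2: no left child.
        Visit 2.
        At 2: go right to 12.
          12 is a leaf — visit 12.
  Visit 37.
  At 37: go right to 26.
    At 26: go left to 28.
      28 is a leaf — visit 28.
    Visit 26.
    At 26: no right child.
Full in-order sequence: 31, 1, 18, 11, 4, 27, 10, 13, 2, 12, 37, 28, 26.

10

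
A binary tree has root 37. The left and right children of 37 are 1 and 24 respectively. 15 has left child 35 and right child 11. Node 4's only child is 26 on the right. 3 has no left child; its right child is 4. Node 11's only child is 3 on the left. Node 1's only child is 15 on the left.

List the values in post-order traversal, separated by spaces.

35 26 4 3 11 15 1 24 37

Post-order visits the left subtree, then the right subtree, then the node.
At 37: go left to 1.
  At 1: go left to 15.
    At 15: go left to 35.
      35 is a leaf — visit 35.
    At 15: go right to 11.
      At 11: go left to 3.
        At 3: no left child.
        At 3: go right to 4.
          At 4: no left child.
          At 4: go right to 26.
            26 is a leaf — visit 26.
          Visit 4.
        Visit 3.
      At 11: no right child.
      Visit 11.
    Visit 15.
  At 1: no right child.
  Visit 1.
At 37: go right to 24.
  24 is a leaf — visit 24.
Visit 37.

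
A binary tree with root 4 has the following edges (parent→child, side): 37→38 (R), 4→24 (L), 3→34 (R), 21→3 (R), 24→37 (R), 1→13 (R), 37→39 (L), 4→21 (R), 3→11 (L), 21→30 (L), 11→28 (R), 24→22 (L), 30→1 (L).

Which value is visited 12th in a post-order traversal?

Post-order visits the left subtree, then the right subtree, then the node.
At 4: go left to 24.
  At 24: go left to 22.
    22 is a leaf — visit 22.
  At 24: go right to 37.
    At 37: go left to 39.
      39 is a leaf — visit 39.
    At 37: go right to 38.
      38 is a leaf — visit 38.
    Visit 37.
  Visit 24.
At 4: go right to 21.
  At 21: go left to 30.
    At 30: go left to 1.
      At 1: no left child.
      At 1: go right to 13.
        13 is a leaf — visit 13.
      Visit 1.
    At 30: no right child.
    Visit 30.
  At 21: go right to 3.
    At 3: go left to 11.
      At 11: no left child.
      At 11: go right to 28.
        28 is a leaf — visit 28.
      Visit 11.
    At 3: go right to 34.
      34 is a leaf — visit 34.
    Visit 3.
  Visit 21.
Visit 4.
Full post-order sequence: 22, 39, 38, 37, 24, 13, 1, 30, 28, 11, 34, 3, 21, 4.

3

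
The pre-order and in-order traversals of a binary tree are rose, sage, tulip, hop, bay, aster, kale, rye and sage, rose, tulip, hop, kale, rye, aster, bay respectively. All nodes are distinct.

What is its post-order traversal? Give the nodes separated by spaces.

sage rye kale aster bay hop tulip rose

The first element of pre-order is the root; it splits in-order into left and right subtrees.
Root rose: left subtree has 1 node {sage}, right has 6 {tulip, hop, kale, rye, aster, bay}.
  Root tulip: left subtree has 0 nodes { }, right has 5 {hop, kale, rye, aster, bay}.
    Root hop: left subtree has 0 nodes { }, right has 4 {kale, rye, aster, bay}.
      Root bay: left subtree has 3 nodes {kale, rye, aster}, right has 0 { }.
        Root aster: left subtree has 2 nodes {kale, rye}, right has 0 { }.
          Root kale: left subtree has 0 nodes { }, right has 1 {rye}.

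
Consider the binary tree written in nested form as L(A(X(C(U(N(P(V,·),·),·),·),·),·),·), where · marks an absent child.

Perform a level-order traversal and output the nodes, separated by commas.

Level-order visits nodes level by level from the root, left to right within each level.
Level 0: L
Level 1: A
Level 2: X
Level 3: C
Level 4: U
Level 5: N
Level 6: P
Level 7: V

L, A, X, C, U, N, P, V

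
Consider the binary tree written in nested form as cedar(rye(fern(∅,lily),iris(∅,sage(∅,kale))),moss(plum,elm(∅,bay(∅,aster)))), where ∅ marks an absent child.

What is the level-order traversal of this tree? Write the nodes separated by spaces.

Level-order visits nodes level by level from the root, left to right within each level.
Level 0: cedar
Level 1: rye, moss
Level 2: fern, iris, plum, elm
Level 3: lily, sage, bay
Level 4: kale, aster

cedar rye moss fern iris plum elm lily sage bay kale aster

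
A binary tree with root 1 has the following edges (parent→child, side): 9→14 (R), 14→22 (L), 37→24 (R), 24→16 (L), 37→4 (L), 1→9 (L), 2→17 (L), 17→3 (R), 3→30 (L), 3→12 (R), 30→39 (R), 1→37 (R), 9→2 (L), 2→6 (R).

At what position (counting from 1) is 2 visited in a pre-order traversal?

3

Pre-order visits the node, then its left subtree, then its right subtree.
Visit 1.
At 1: go left to 9.
  Visit 9.
  At 9: go left to 2.
    Visit 2.
    At 2: go left to 17.
      Visit 17.
      At 17: no left child.
      At 17: go right to 3.
        Visit 3.
        At 3: go left to 30.
          Visit 30.
          At 30: no left child.
          At 30: go right to 39.
            39 is a leaf — visit 39.
        At 3: go right to 12.
          12 is a leaf — visit 12.
    At 2: go right to 6.
      6 is a leaf — visit 6.
  At 9: go right to 14.
    Visit 14.
    At 14: go left to 22.
      22 is a leaf — visit 22.
    At 14: no right child.
At 1: go right to 37.
  Visit 37.
  At 37: go left to 4.
    4 is a leaf — visit 4.
  At 37: go right to 24.
    Visit 24.
    At 24: go left to 16.
      16 is a leaf — visit 16.
    At 24: no right child.
Full pre-order sequence: 1, 9, 2, 17, 3, 30, 39, 12, 6, 14, 22, 37, 4, 24, 16.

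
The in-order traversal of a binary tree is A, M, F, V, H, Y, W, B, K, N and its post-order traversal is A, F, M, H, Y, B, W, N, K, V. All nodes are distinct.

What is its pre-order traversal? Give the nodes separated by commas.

V, M, A, F, K, W, Y, H, B, N

The last element of post-order is the root; it splits in-order into left and right subtrees.
Root V: left subtree has 3 nodes {A, M, F}, right has 6 {H, Y, W, B, K, N}.
  Root M: left subtree has 1 node {A}, right has 1 {F}.
  Root K: left subtree has 4 nodes {H, Y, W, B}, right has 1 {N}.
    Root W: left subtree has 2 nodes {H, Y}, right has 1 {B}.
      Root Y: left subtree has 1 node {H}, right has 0 { }.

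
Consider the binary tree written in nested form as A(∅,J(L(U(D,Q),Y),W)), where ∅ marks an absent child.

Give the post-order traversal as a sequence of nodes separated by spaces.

Post-order visits the left subtree, then the right subtree, then the node.
At A: no left child.
At A: go right to J.
  At J: go left to L.
    At L: go left to U.
      At U: go left to D.
        D is a leaf — visit D.
      At U: go right to Q.
        Q is a leaf — visit Q.
      Visit U.
    At L: go right to Y.
      Y is a leaf — visit Y.
    Visit L.
  At J: go right to W.
    W is a leaf — visit W.
  Visit J.
Visit A.

D Q U Y L W J A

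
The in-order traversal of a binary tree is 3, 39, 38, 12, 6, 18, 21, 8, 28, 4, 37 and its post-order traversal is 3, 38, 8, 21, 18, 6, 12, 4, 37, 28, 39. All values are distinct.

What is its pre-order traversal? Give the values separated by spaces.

39 3 28 12 38 6 18 21 8 37 4

The last element of post-order is the root; it splits in-order into left and right subtrees.
Root 39: left subtree has 1 node {3}, right has 9 {38, 12, 6, 18, 21, 8, 28, 4, 37}.
  Root 28: left subtree has 6 nodes {38, 12, 6, 18, 21, 8}, right has 2 {4, 37}.
    Root 12: left subtree has 1 node {38}, right has 4 {6, 18, 21, 8}.
      Root 6: left subtree has 0 nodes { }, right has 3 {18, 21, 8}.
        Root 18: left subtree has 0 nodes { }, right has 2 {21, 8}.
          Root 21: left subtree has 0 nodes { }, right has 1 {8}.
    Root 37: left subtree has 1 node {4}, right has 0 { }.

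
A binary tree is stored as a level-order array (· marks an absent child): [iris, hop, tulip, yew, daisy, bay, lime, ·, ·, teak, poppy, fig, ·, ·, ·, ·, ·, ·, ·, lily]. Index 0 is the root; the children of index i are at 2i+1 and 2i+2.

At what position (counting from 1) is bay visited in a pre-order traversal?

Pre-order visits the node, then its left subtree, then its right subtree.
Visit iris.
At iris: go left to hop.
  Visit hop.
  At hop: go left to yew.
    yew is a leaf — visit yew.
  At hop: go right to daisy.
    Visit daisy.
    At daisy: go left to teak.
      Visit teak.
      At teak: go left to lily.
        lily is a leaf — visit lily.
      At teak: no right child.
    At daisy: go right to poppy.
      poppy is a leaf — visit poppy.
At iris: go right to tulip.
  Visit tulip.
  At tulip: go left to bay.
    Visit bay.
    At bay: go left to fig.
      fig is a leaf — visit fig.
    At bay: no right child.
  At tulip: go right to lime.
    lime is a leaf — visit lime.
Full pre-order sequence: iris, hop, yew, daisy, teak, lily, poppy, tulip, bay, fig, lime.

9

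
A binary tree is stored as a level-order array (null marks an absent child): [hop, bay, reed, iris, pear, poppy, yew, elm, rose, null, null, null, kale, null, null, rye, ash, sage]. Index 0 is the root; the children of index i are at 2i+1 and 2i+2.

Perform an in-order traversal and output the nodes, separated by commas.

rye, elm, ash, iris, sage, rose, bay, pear, hop, poppy, kale, reed, yew

In-order visits the left subtree, then the node, then the right subtree.
At hop: go left to bay.
  At bay: go left to iris.
    At iris: go left to elm.
      At elm: go left to rye.
        rye is a leaf — visit rye.
      Visit elm.
      At elm: go right to ash.
        ash is a leaf — visit ash.
    Visit iris.
    At iris: go right to rose.
      At rose: go left to sage.
        sage is a leaf — visit sage.
      Visit rose.
      At rose: no right child.
  Visit bay.
  At bay: go right to pear.
    pear is a leaf — visit pear.
Visit hop.
At hop: go right to reed.
  At reed: go left to poppy.
    At poppy: no left child.
    Visit poppy.
    At poppy: go right to kale.
      kale is a leaf — visit kale.
  Visit reed.
  At reed: go right to yew.
    yew is a leaf — visit yew.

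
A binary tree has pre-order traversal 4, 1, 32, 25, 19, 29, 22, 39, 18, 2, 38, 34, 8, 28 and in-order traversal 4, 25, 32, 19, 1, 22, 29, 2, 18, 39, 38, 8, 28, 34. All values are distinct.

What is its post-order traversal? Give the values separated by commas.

25, 19, 32, 22, 2, 18, 28, 8, 34, 38, 39, 29, 1, 4

The first element of pre-order is the root; it splits in-order into left and right subtrees.
Root 4: left subtree has 0 nodes { }, right has 13 {25, 32, 19, 1, 22, 29, 2, 18, 39, 38, 8, 28, 34}.
  Root 1: left subtree has 3 nodes {25, 32, 19}, right has 9 {22, 29, 2, 18, 39, 38, 8, 28, 34}.
    Root 32: left subtree has 1 node {25}, right has 1 {19}.
    Root 29: left subtree has 1 node {22}, right has 7 {2, 18, 39, 38, 8, 28, 34}.
      Root 39: left subtree has 2 nodes {2, 18}, right has 4 {38, 8, 28, 34}.
        Root 18: left subtree has 1 node {2}, right has 0 { }.
        Root 38: left subtree has 0 nodes { }, right has 3 {8, 28, 34}.
          Root 34: left subtree has 2 nodes {8, 28}, right has 0 { }.
            Root 8: left subtree has 0 nodes { }, right has 1 {28}.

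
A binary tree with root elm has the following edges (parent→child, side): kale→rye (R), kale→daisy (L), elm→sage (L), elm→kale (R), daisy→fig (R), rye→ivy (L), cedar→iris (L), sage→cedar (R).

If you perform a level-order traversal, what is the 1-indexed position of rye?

Level-order visits nodes level by level from the root, left to right within each level.
Level 0: elm
Level 1: sage, kale
Level 2: cedar, daisy, rye
Level 3: iris, fig, ivy
Full level-order sequence: elm, sage, kale, cedar, daisy, rye, iris, fig, ivy.

6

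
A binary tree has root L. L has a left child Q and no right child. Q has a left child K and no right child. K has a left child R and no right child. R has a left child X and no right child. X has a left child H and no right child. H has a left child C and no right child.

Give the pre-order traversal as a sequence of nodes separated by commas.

L, Q, K, R, X, H, C

Pre-order visits the node, then its left subtree, then its right subtree.
Visit L.
At L: go left to Q.
  Visit Q.
  At Q: go left to K.
    Visit K.
    At K: go left to R.
      Visit R.
      At R: go left to X.
        Visit X.
        At X: go left to H.
          Visit H.
          At H: go left to C.
            C is a leaf — visit C.
          At H: no right child.
        At X: no right child.
      At R: no right child.
    At K: no right child.
  At Q: no right child.
At L: no right child.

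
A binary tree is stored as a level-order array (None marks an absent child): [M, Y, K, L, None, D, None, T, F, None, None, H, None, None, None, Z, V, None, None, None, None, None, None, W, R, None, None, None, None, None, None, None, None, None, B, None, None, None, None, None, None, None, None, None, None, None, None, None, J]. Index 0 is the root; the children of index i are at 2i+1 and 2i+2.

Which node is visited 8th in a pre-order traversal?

Pre-order visits the node, then its left subtree, then its right subtree.
Visit M.
At M: go left to Y.
  Visit Y.
  At Y: go left to L.
    Visit L.
    At L: go left to T.
      Visit T.
      At T: go left to Z.
        Z is a leaf — visit Z.
      At T: go right to V.
        Visit V.
        At V: no left child.
        At V: go right to B.
          B is a leaf — visit B.
    At L: go right to F.
      F is a leaf — visit F.
  At Y: no right child.
At M: go right to K.
  Visit K.
  At K: go left to D.
    Visit D.
    At D: go left to H.
      Visit H.
      At H: go left to W.
        Visit W.
        At W: no left child.
        At W: go right to J.
          J is a leaf — visit J.
      At H: go right to R.
        R is a leaf — visit R.
    At D: no right child.
  At K: no right child.
Full pre-order sequence: M, Y, L, T, Z, V, B, F, K, D, H, W, J, R.

F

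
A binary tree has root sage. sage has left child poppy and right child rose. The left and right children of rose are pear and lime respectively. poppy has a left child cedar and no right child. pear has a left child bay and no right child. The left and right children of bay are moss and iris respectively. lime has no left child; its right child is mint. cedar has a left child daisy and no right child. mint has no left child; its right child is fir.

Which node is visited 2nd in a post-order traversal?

cedar

Post-order visits the left subtree, then the right subtree, then the node.
At sage: go left to poppy.
  At poppy: go left to cedar.
    At cedar: go left to daisy.
      daisy is a leaf — visit daisy.
    At cedar: no right child.
    Visit cedar.
  At poppy: no right child.
  Visit poppy.
At sage: go right to rose.
  At rose: go left to pear.
    At pear: go left to bay.
      At bay: go left to moss.
        moss is a leaf — visit moss.
      At bay: go right to iris.
        iris is a leaf — visit iris.
      Visit bay.
    At pear: no right child.
    Visit pear.
  At rose: go right to lime.
    At lime: no left child.
    At lime: go right to mint.
      At mint: no left child.
      At mint: go right to fir.
        fir is a leaf — visit fir.
      Visit mint.
    Visit lime.
  Visit rose.
Visit sage.
Full post-order sequence: daisy, cedar, poppy, moss, iris, bay, pear, fir, mint, lime, rose, sage.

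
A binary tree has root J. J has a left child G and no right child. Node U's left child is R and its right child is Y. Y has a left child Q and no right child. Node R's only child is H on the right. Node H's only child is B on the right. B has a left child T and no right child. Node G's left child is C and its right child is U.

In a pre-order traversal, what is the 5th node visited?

R

Pre-order visits the node, then its left subtree, then its right subtree.
Visit J.
At J: go left to G.
  Visit G.
  At G: go left to C.
    C is a leaf — visit C.
  At G: go right to U.
    Visit U.
    At U: go left to R.
      Visit R.
      At R: no left child.
      At R: go right to H.
        Visit H.
        At H: no left child.
        At H: go right to B.
          Visit B.
          At B: go left to T.
            T is a leaf — visit T.
          At B: no right child.
    At U: go right to Y.
      Visit Y.
      At Y: go left to Q.
        Q is a leaf — visit Q.
      At Y: no right child.
At J: no right child.
Full pre-order sequence: J, G, C, U, R, H, B, T, Y, Q.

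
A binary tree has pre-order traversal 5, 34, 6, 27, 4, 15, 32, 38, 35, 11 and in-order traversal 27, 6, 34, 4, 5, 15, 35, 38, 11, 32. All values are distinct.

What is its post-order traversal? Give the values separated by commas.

27, 6, 4, 34, 35, 11, 38, 32, 15, 5

The first element of pre-order is the root; it splits in-order into left and right subtrees.
Root 5: left subtree has 4 nodes {27, 6, 34, 4}, right has 5 {15, 35, 38, 11, 32}.
  Root 34: left subtree has 2 nodes {27, 6}, right has 1 {4}.
    Root 6: left subtree has 1 node {27}, right has 0 { }.
  Root 15: left subtree has 0 nodes { }, right has 4 {35, 38, 11, 32}.
    Root 32: left subtree has 3 nodes {35, 38, 11}, right has 0 { }.
      Root 38: left subtree has 1 node {35}, right has 1 {11}.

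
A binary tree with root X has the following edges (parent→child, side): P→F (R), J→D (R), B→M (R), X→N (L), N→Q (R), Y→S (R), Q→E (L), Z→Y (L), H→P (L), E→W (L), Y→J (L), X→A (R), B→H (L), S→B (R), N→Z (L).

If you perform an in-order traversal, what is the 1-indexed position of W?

In-order visits the left subtree, then the node, then the right subtree.
At X: go left to N.
  At N: go left to Z.
    At Z: go left to Y.
      At Y: go left to J.
        At J: no left child.
        Visit J.
        At J: go right to D.
          D is a leaf — visit D.
      Visit Y.
      At Y: go right to S.
        At S: no left child.
        Visit S.
        At S: go right to B.
          At B: go left to H.
            At H: go left to P.
              At P: no left child.
              Visit P.
              At P: go right to F.
                F is a leaf — visit F.
            Visit H.
            At H: no right child.
          Visit B.
          At B: go right to M.
            M is a leaf — visit M.
    Visit Z.
    At Z: no right child.
  Visit N.
  At N: go right to Q.
    At Q: go left to E.
      At E: go left to W.
        W is a leaf — visit W.
      Visit E.
      At E: no right child.
    Visit Q.
    At Q: no right child.
Visit X.
At X: go right to A.
  A is a leaf — visit A.
Full in-order sequence: J, D, Y, S, P, F, H, B, M, Z, N, W, E, Q, X, A.

12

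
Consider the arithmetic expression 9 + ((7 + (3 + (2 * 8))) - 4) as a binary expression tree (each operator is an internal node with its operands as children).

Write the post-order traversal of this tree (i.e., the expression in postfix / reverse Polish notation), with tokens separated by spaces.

9 7 3 2 8 * + + 4 - +

Post-order on an expression tree gives postfix notation: for each operator, emit left operand, right operand, then the operator.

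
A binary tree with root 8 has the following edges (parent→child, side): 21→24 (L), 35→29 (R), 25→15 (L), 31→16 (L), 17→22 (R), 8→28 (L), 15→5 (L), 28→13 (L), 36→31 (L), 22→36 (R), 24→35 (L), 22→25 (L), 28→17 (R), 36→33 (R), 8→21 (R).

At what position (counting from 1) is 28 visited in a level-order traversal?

Level-order visits nodes level by level from the root, left to right within each level.
Level 0: 8
Level 1: 28, 21
Level 2: 13, 17, 24
Level 3: 22, 35
Level 4: 25, 36, 29
Level 5: 15, 31, 33
Level 6: 5, 16
Full level-order sequence: 8, 28, 21, 13, 17, 24, 22, 35, 25, 36, 29, 15, 31, 33, 5, 16.

2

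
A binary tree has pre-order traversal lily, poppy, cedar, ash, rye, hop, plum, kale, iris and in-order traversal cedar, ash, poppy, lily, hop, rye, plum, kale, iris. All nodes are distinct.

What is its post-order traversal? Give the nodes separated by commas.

ash, cedar, poppy, hop, iris, kale, plum, rye, lily

The first element of pre-order is the root; it splits in-order into left and right subtrees.
Root lily: left subtree has 3 nodes {cedar, ash, poppy}, right has 5 {hop, rye, plum, kale, iris}.
  Root poppy: left subtree has 2 nodes {cedar, ash}, right has 0 { }.
    Root cedar: left subtree has 0 nodes { }, right has 1 {ash}.
  Root rye: left subtree has 1 node {hop}, right has 3 {plum, kale, iris}.
    Root plum: left subtree has 0 nodes { }, right has 2 {kale, iris}.
      Root kale: left subtree has 0 nodes { }, right has 1 {iris}.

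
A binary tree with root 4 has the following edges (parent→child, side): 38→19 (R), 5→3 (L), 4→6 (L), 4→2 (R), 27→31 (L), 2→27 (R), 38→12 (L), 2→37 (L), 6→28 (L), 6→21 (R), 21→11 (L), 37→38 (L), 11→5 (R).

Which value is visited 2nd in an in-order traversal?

6

In-order visits the left subtree, then the node, then the right subtree.
At 4: go left to 6.
  At 6: go left to 28.
    28 is a leaf — visit 28.
  Visit 6.
  At 6: go right to 21.
    At 21: go left to 11.
      At 11: no left child.
      Visit 11.
      At 11: go right to 5.
        At 5: go left to 3.
          3 is a leaf — visit 3.
        Visit 5.
        At 5: no right child.
    Visit 21.
    At 21: no right child.
Visit 4.
At 4: go right to 2.
  At 2: go left to 37.
    At 37: go left to 38.
      At 38: go left to 12.
        12 is a leaf — visit 12.
      Visit 38.
      At 38: go right to 19.
        19 is a leaf — visit 19.
    Visit 37.
    At 37: no right child.
  Visit 2.
  At 2: go right to 27.
    At 27: go left to 31.
      31 is a leaf — visit 31.
    Visit 27.
    At 27: no right child.
Full in-order sequence: 28, 6, 11, 3, 5, 21, 4, 12, 38, 19, 37, 2, 31, 27.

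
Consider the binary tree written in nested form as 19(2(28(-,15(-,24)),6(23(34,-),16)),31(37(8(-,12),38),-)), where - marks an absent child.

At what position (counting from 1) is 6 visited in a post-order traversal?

7

Post-order visits the left subtree, then the right subtree, then the node.
At 19: go left to 2.
  At 2: go left to 28.
    At 28: no left child.
    At 28: go right to 15.
      At 15: no left child.
      At 15: go right to 24.
        24 is a leaf — visit 24.
      Visit 15.
    Visit 28.
  At 2: go right to 6.
    At 6: go left to 23.
      At 23: go left to 34.
        34 is a leaf — visit 34.
      At 23: no right child.
      Visit 23.
    At 6: go right to 16.
      16 is a leaf — visit 16.
    Visit 6.
  Visit 2.
At 19: go right to 31.
  At 31: go left to 37.
    At 37: go left to 8.
      At 8: no left child.
      At 8: go right to 12.
        12 is a leaf — visit 12.
      Visit 8.
    At 37: go right to 38.
      38 is a leaf — visit 38.
    Visit 37.
  At 31: no right child.
  Visit 31.
Visit 19.
Full post-order sequence: 24, 15, 28, 34, 23, 16, 6, 2, 12, 8, 38, 37, 31, 19.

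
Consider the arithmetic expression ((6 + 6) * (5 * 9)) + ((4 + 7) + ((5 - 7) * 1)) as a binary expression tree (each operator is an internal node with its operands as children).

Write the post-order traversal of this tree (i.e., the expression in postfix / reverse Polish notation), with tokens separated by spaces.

Post-order on an expression tree gives postfix notation: for each operator, emit left operand, right operand, then the operator.

6 6 + 5 9 * * 4 7 + 5 7 - 1 * + +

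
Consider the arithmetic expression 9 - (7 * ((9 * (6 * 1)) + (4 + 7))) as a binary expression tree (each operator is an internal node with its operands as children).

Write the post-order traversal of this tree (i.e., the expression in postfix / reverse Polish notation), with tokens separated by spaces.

Post-order on an expression tree gives postfix notation: for each operator, emit left operand, right operand, then the operator.

9 7 9 6 1 * * 4 7 + + * -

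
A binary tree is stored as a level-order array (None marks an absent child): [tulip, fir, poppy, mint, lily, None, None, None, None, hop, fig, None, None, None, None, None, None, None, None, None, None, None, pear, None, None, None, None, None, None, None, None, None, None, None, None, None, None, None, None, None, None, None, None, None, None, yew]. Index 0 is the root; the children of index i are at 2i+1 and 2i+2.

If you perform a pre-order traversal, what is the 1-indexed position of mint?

Pre-order visits the node, then its left subtree, then its right subtree.
Visit tulip.
At tulip: go left to fir.
  Visit fir.
  At fir: go left to mint.
    mint is a leaf — visit mint.
  At fir: go right to lily.
    Visit lily.
    At lily: go left to hop.
      hop is a leaf — visit hop.
    At lily: go right to fig.
      Visit fig.
      At fig: no left child.
      At fig: go right to pear.
        Visit pear.
        At pear: go left to yew.
          yew is a leaf — visit yew.
        At pear: no right child.
At tulip: go right to poppy.
  poppy is a leaf — visit poppy.
Full pre-order sequence: tulip, fir, mint, lily, hop, fig, pear, yew, poppy.

3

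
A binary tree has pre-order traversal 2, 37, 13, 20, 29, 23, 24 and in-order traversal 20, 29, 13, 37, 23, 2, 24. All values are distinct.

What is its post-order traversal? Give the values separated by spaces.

29 20 13 23 37 24 2

The first element of pre-order is the root; it splits in-order into left and right subtrees.
Root 2: left subtree has 5 nodes {20, 29, 13, 37, 23}, right has 1 {24}.
  Root 37: left subtree has 3 nodes {20, 29, 13}, right has 1 {23}.
    Root 13: left subtree has 2 nodes {20, 29}, right has 0 { }.
      Root 20: left subtree has 0 nodes { }, right has 1 {29}.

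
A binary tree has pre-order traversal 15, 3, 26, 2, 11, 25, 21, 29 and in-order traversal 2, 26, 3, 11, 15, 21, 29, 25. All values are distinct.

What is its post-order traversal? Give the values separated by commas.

The first element of pre-order is the root; it splits in-order into left and right subtrees.
Root 15: left subtree has 4 nodes {2, 26, 3, 11}, right has 3 {21, 29, 25}.
  Root 3: left subtree has 2 nodes {2, 26}, right has 1 {11}.
    Root 26: left subtree has 1 node {2}, right has 0 { }.
  Root 25: left subtree has 2 nodes {21, 29}, right has 0 { }.
    Root 21: left subtree has 0 nodes { }, right has 1 {29}.

2, 26, 11, 3, 29, 21, 25, 15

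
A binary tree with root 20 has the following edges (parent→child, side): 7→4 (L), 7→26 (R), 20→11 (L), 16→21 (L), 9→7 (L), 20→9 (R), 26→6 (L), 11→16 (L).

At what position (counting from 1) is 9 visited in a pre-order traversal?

Pre-order visits the node, then its left subtree, then its right subtree.
Visit 20.
At 20: go left to 11.
  Visit 11.
  At 11: go left to 16.
    Visit 16.
    At 16: go left to 21.
      21 is a leaf — visit 21.
    At 16: no right child.
  At 11: no right child.
At 20: go right to 9.
  Visit 9.
  At 9: go left to 7.
    Visit 7.
    At 7: go left to 4.
      4 is a leaf — visit 4.
    At 7: go right to 26.
      Visit 26.
      At 26: go left to 6.
        6 is a leaf — visit 6.
      At 26: no right child.
  At 9: no right child.
Full pre-order sequence: 20, 11, 16, 21, 9, 7, 4, 26, 6.

5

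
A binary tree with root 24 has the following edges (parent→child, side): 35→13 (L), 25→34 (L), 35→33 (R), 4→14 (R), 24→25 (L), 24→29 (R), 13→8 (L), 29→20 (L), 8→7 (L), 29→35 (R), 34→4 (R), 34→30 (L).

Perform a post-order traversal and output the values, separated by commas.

Post-order visits the left subtree, then the right subtree, then the node.
At 24: go left to 25.
  At 25: go left to 34.
    At 34: go left to 30.
      30 is a leaf — visit 30.
    At 34: go right to 4.
      At 4: no left child.
      At 4: go right to 14.
        14 is a leaf — visit 14.
      Visit 4.
    Visit 34.
  At 25: no right child.
  Visit 25.
At 24: go right to 29.
  At 29: go left to 20.
    20 is a leaf — visit 20.
  At 29: go right to 35.
    At 35: go left to 13.
      At 13: go left to 8.
        At 8: go left to 7.
          7 is a leaf — visit 7.
        At 8: no right child.
        Visit 8.
      At 13: no right child.
      Visit 13.
    At 35: go right to 33.
      33 is a leaf — visit 33.
    Visit 35.
  Visit 29.
Visit 24.

30, 14, 4, 34, 25, 20, 7, 8, 13, 33, 35, 29, 24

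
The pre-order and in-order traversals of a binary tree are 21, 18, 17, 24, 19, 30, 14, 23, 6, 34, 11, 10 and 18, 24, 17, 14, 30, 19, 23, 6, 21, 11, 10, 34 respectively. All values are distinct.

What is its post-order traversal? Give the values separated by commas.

24, 14, 30, 6, 23, 19, 17, 18, 10, 11, 34, 21

The first element of pre-order is the root; it splits in-order into left and right subtrees.
Root 21: left subtree has 8 nodes {18, 24, 17, 14, 30, 19, 23, 6}, right has 3 {11, 10, 34}.
  Root 18: left subtree has 0 nodes { }, right has 7 {24, 17, 14, 30, 19, 23, 6}.
    Root 17: left subtree has 1 node {24}, right has 5 {14, 30, 19, 23, 6}.
      Root 19: left subtree has 2 nodes {14, 30}, right has 2 {23, 6}.
        Root 30: left subtree has 1 node {14}, right has 0 { }.
        Root 23: left subtree has 0 nodes { }, right has 1 {6}.
  Root 34: left subtree has 2 nodes {11, 10}, right has 0 { }.
    Root 11: left subtree has 0 nodes { }, right has 1 {10}.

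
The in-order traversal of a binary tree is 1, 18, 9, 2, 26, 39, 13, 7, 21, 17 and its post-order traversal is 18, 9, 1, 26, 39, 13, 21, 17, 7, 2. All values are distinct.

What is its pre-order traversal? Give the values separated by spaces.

2 1 9 18 7 13 39 26 17 21

The last element of post-order is the root; it splits in-order into left and right subtrees.
Root 2: left subtree has 3 nodes {1, 18, 9}, right has 6 {26, 39, 13, 7, 21, 17}.
  Root 1: left subtree has 0 nodes { }, right has 2 {18, 9}.
    Root 9: left subtree has 1 node {18}, right has 0 { }.
  Root 7: left subtree has 3 nodes {26, 39, 13}, right has 2 {21, 17}.
    Root 13: left subtree has 2 nodes {26, 39}, right has 0 { }.
      Root 39: left subtree has 1 node {26}, right has 0 { }.
    Root 17: left subtree has 1 node {21}, right has 0 { }.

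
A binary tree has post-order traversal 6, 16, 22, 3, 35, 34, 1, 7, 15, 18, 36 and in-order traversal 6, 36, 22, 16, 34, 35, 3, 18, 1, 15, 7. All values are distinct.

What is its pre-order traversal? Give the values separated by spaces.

The last element of post-order is the root; it splits in-order into left and right subtrees.
Root 36: left subtree has 1 node {6}, right has 9 {22, 16, 34, 35, 3, 18, 1, 15, 7}.
  Root 18: left subtree has 5 nodes {22, 16, 34, 35, 3}, right has 3 {1, 15, 7}.
    Root 34: left subtree has 2 nodes {22, 16}, right has 2 {35, 3}.
      Root 22: left subtree has 0 nodes { }, right has 1 {16}.
      Root 35: left subtree has 0 nodes { }, right has 1 {3}.
    Root 15: left subtree has 1 node {1}, right has 1 {7}.

36 6 18 34 22 16 35 3 15 1 7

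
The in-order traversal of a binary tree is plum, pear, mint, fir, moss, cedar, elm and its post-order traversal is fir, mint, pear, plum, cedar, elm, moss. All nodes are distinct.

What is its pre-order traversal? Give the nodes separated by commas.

moss, plum, pear, mint, fir, elm, cedar

The last element of post-order is the root; it splits in-order into left and right subtrees.
Root moss: left subtree has 4 nodes {plum, pear, mint, fir}, right has 2 {cedar, elm}.
  Root plum: left subtree has 0 nodes { }, right has 3 {pear, mint, fir}.
    Root pear: left subtree has 0 nodes { }, right has 2 {mint, fir}.
      Root mint: left subtree has 0 nodes { }, right has 1 {fir}.
  Root elm: left subtree has 1 node {cedar}, right has 0 { }.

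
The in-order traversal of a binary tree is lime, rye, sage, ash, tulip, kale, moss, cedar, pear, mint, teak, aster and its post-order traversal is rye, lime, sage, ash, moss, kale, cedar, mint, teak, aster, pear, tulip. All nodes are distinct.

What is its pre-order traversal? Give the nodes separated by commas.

The last element of post-order is the root; it splits in-order into left and right subtrees.
Root tulip: left subtree has 4 nodes {lime, rye, sage, ash}, right has 7 {kale, moss, cedar, pear, mint, teak, aster}.
  Root ash: left subtree has 3 nodes {lime, rye, sage}, right has 0 { }.
    Root sage: left subtree has 2 nodes {lime, rye}, right has 0 { }.
      Root lime: left subtree has 0 nodes { }, right has 1 {rye}.
  Root pear: left subtree has 3 nodes {kale, moss, cedar}, right has 3 {mint, teak, aster}.
    Root cedar: left subtree has 2 nodes {kale, moss}, right has 0 { }.
      Root kale: left subtree has 0 nodes { }, right has 1 {moss}.
    Root aster: left subtree has 2 nodes {mint, teak}, right has 0 { }.
      Root teak: left subtree has 1 node {mint}, right has 0 { }.

tulip, ash, sage, lime, rye, pear, cedar, kale, moss, aster, teak, mint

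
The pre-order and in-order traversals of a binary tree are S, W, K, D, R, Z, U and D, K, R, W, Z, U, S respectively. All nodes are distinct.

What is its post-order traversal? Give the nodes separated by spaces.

The first element of pre-order is the root; it splits in-order into left and right subtrees.
Root S: left subtree has 6 nodes {D, K, R, W, Z, U}, right has 0 { }.
  Root W: left subtree has 3 nodes {D, K, R}, right has 2 {Z, U}.
    Root K: left subtree has 1 node {D}, right has 1 {R}.
    Root Z: left subtree has 0 nodes { }, right has 1 {U}.

D R K U Z W S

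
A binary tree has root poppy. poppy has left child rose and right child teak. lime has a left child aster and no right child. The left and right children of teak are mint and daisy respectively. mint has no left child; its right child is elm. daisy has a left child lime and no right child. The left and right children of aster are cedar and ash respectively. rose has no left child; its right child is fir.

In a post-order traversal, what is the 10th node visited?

Post-order visits the left subtree, then the right subtree, then the node.
At poppy: go left to rose.
  At rose: no left child.
  At rose: go right to fir.
    fir is a leaf — visit fir.
  Visit rose.
At poppy: go right to teak.
  At teak: go left to mint.
    At mint: no left child.
    At mint: go right to elm.
      elm is a leaf — visit elm.
    Visit mint.
  At teak: go right to daisy.
    At daisy: go left to lime.
      At lime: go left to aster.
        At aster: go left to cedar.
          cedar is a leaf — visit cedar.
        At aster: go right to ash.
          ash is a leaf — visit ash.
        Visit aster.
      At lime: no right child.
      Visit lime.
    At daisy: no right child.
    Visit daisy.
  Visit teak.
Visit poppy.
Full post-order sequence: fir, rose, elm, mint, cedar, ash, aster, lime, daisy, teak, poppy.

teak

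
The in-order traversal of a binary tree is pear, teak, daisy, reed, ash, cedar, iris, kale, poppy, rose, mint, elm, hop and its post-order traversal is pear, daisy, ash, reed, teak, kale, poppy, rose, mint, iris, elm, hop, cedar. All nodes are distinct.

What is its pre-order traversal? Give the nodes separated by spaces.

The last element of post-order is the root; it splits in-order into left and right subtrees.
Root cedar: left subtree has 5 nodes {pear, teak, daisy, reed, ash}, right has 7 {iris, kale, poppy, rose, mint, elm, hop}.
  Root teak: left subtree has 1 node {pear}, right has 3 {daisy, reed, ash}.
    Root reed: left subtree has 1 node {daisy}, right has 1 {ash}.
  Root hop: left subtree has 6 nodes {iris, kale, poppy, rose, mint, elm}, right has 0 { }.
    Root elm: left subtree has 5 nodes {iris, kale, poppy, rose, mint}, right has 0 { }.
      Root iris: left subtree has 0 nodes { }, right has 4 {kale, poppy, rose, mint}.
        Root mint: left subtree has 3 nodes {kale, poppy, rose}, right has 0 { }.
          Root rose: left subtree has 2 nodes {kale, poppy}, right has 0 { }.
            Root poppy: left subtree has 1 node {kale}, right has 0 { }.

cedar teak pear reed daisy ash hop elm iris mint rose poppy kale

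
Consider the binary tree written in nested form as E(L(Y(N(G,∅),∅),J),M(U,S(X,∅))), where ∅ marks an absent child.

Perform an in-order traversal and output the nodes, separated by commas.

G, N, Y, L, J, E, U, M, X, S

In-order visits the left subtree, then the node, then the right subtree.
At E: go left to L.
  At L: go left to Y.
    At Y: go left to N.
      At N: go left to G.
        G is a leaf — visit G.
      Visit N.
      At N: no right child.
    Visit Y.
    At Y: no right child.
  Visit L.
  At L: go right to J.
    J is a leaf — visit J.
Visit E.
At E: go right to M.
  At M: go left to U.
    U is a leaf — visit U.
  Visit M.
  At M: go right to S.
    At S: go left to X.
      X is a leaf — visit X.
    Visit S.
    At S: no right child.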